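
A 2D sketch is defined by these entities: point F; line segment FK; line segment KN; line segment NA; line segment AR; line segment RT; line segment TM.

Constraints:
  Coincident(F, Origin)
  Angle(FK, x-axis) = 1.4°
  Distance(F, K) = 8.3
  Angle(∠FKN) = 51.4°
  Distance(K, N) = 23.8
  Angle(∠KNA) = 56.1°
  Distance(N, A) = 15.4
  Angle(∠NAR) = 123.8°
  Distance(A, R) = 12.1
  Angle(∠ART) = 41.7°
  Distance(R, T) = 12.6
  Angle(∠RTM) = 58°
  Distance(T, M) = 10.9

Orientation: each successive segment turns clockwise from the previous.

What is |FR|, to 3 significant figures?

6.61

F is at the origin; FK runs at 1.4° with length 8.3, so K = (8.30, 0.203). ∠FKN = 51.4° gives KN at -127° from the x-axis; with |KN| = 23.8, N = (-6.09, -18.8). ∠KNA = 56.1° gives NA at 109° from the x-axis; with |NA| = 15.4, A = (-11.1, -4.18). ∠NAR = 123.8° gives AR at 52.7° from the x-axis; with |AR| = 12.1, R = (-3.75, 5.44). Then |FR| = |R − F| = 6.61.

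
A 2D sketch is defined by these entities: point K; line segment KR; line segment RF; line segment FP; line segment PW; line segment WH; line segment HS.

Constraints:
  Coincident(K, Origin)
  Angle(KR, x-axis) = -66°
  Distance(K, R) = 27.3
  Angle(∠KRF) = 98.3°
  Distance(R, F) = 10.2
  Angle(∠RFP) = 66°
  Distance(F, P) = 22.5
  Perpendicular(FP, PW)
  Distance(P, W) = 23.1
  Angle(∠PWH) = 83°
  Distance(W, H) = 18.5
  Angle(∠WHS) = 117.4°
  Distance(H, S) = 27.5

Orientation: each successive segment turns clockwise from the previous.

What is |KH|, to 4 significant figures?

32.39

FP ⟂ PW, so PW runs at 8.300°; with |PW| = 23.1, W = (22.09, -4.791). ∠PWH = 83.0° gives WH at -88.70° from the x-axis; with |WH| = 18.5, H = (22.51, -23.29). Then |KH| = |H − K| = 32.39.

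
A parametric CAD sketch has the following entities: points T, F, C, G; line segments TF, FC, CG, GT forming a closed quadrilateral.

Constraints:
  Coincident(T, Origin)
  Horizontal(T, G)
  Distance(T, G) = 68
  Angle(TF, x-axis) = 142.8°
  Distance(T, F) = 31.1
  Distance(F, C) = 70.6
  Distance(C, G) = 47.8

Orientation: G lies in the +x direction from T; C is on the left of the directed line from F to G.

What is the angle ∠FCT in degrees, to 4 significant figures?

25.77°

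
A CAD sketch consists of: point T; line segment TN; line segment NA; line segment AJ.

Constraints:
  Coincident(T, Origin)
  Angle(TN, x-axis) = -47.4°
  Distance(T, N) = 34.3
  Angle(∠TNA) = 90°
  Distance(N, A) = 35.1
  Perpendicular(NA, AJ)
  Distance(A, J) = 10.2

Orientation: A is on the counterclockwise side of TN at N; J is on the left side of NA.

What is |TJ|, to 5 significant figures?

42.577

T is at the origin; TN runs at -47.4° with length 34.3, so N = 34.3·(cos -47.4°, sin -47.4°) = (23.217, -25.248). ∠TNA = 90.0°, so NA runs at -47.4° + (180° − 90.0°) = 42.600° from the x-axis; with |NA| = 35.1, A = N + 35.1·(cos 42.600°, sin 42.600°) = (49.054, -1.4898). NA ⟂ AJ; with |AJ| = 10.2 on the left of NA, J = A + 10.2·(-0.67688, 0.73610) = (42.150, 6.0184). Then |TJ| = |J − T| = 42.577.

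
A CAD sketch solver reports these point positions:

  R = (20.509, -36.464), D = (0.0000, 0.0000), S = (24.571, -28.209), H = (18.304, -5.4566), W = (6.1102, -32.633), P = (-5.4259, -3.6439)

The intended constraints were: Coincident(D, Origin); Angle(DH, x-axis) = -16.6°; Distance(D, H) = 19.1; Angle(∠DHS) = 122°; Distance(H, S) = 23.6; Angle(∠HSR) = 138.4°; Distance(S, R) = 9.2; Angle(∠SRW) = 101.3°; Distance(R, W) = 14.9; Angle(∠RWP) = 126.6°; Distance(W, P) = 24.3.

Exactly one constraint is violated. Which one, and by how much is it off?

Distance(W, P) = 24.3 — off by 6.90.

D = (0.00, 0.00) ✓; DH at -16.60° ✓; |DH| = 19.10 ✓; ∠DHS = 122.0° ✓; |HS| = 23.60 ✓; ∠HSR = 138.4° ✓; |SR| = 9.200 ✓; ∠SRW = 101.3° ✓; |RW| = 14.90 ✓; ∠RWP = 126.6° ✓; |WP| = 31.20 ✗.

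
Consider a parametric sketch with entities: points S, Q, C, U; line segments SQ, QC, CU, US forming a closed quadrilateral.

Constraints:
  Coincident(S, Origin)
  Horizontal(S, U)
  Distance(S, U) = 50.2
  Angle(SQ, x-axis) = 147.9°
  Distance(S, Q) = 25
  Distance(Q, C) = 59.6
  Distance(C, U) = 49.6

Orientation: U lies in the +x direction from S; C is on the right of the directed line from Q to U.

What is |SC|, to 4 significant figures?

37.38

Checks: S = (0.00, 0.00) ✓; |QC| = 59.60 ✓; |CU| = 49.60 ✓.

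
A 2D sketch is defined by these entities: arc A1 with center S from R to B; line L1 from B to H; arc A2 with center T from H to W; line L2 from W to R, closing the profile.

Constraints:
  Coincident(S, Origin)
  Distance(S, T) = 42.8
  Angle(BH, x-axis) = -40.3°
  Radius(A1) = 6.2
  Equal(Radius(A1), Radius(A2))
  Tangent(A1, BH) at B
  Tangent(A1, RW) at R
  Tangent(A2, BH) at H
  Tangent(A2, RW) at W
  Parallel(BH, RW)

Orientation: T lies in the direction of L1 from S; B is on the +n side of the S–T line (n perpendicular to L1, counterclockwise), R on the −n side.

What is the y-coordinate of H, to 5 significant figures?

-22.954

Tangency of A1 to both parallel lines with radius 6.2 puts B and R at S ± 6.2·n: B = (4.0101, 4.7285), R = (-4.0101, -4.7285). Equal radii place H and W the same way about T: H = T + 6.2·n = (36.652, -22.954), W = T − 6.2·n = (28.632, -32.411). So H.y = -22.954.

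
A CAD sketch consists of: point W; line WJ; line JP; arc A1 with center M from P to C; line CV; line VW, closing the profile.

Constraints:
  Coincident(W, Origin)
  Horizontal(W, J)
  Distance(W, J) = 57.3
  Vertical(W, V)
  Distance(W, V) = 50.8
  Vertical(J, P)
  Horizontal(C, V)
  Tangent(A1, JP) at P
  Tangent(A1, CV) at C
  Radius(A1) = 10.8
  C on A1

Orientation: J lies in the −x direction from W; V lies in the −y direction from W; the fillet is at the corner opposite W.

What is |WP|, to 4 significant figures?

69.88

The virtual corner opposite W is at (-57.30, -50.80). The tangent condition forces MP to be normal to JP and the tangent condition forces MC to be normal to CV, with radius 10.8, so the center M sits 10.8 in from both sides at M = (-46.50, -40.00). That places the tangent points at P = (-57.30, -40.00) on JP and C = (-46.50, -50.80) on CV. Then |WP| = |P − W| = 69.88.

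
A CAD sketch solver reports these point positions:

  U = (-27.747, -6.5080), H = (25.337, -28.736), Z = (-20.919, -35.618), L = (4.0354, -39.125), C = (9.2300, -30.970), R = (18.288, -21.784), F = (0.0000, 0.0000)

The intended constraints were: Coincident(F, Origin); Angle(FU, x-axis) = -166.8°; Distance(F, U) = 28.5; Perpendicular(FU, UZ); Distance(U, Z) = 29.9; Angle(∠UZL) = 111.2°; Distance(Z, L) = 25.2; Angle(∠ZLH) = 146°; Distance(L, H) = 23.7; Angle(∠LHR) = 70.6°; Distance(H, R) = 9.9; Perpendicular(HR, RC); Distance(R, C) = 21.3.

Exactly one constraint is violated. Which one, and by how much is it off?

Distance(R, C) = 21.3 — off by 8.40.

F = (0.00, 0.00) ✓; FU at -166.8° ✓; |FU| = 28.50 ✓; ∠(FU, UZ) = 90.00° ✓; |UZ| = 29.90 ✓; ∠UZL = 111.2° ✓; |ZL| = 25.20 ✓; ∠ZLH = 146.0° ✓; |LH| = 23.70 ✓; ∠LHR = 70.60° ✓; |HR| = 9.900 ✓; ∠(HR, RC) = 90.01° ✓; |RC| = 12.90 ✗.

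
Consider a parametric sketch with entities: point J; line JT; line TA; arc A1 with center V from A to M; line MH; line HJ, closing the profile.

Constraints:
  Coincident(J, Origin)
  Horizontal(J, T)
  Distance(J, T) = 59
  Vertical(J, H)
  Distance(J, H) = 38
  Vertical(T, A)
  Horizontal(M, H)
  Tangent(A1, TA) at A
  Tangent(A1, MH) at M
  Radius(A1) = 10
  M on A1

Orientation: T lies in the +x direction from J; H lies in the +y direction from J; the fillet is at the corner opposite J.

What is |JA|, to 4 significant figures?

65.31

J is at the origin; JT is horizontal with |JT| = 59.0 and T on the +x side, so T = (59.00, 0.000). J and H share the same x with |JH| = 38.0 and H on the +y side, so H = (0.000, 38.00). The virtual corner opposite J is at (59.00, 38.00). The tangent condition forces VA to be normal to TA and since A1 is tangent to MH there, VM ⟂ MH, with radius 10.0, so the center V sits 10.0 in from both sides at V = (49.00, 28.00). That places the tangent points at A = (59.00, 28.00) on TA and M = (49.00, 38.00) on MH. Then |JA| = |A − J| = 65.31.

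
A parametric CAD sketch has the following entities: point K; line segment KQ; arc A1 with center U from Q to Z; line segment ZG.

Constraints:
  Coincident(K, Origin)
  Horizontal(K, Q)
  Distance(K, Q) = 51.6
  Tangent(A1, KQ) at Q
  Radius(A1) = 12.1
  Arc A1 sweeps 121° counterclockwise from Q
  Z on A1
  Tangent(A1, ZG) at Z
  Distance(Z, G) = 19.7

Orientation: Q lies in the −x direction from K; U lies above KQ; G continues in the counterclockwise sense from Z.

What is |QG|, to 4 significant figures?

35.22

K is at the origin; K and Q share the same y with |KQ| = 51.6 and Q on the −x side, so Q = (-51.60, 0.000). A1 meets KQ tangentially, so UQ is at right angles to KQ, so U = Q + (0, 12.1) = (-51.60, 12.10). On A1, Q sits at bearing -90° from U; a 121° counterclockwise sweep puts Z at bearing 31°, so Z = U + 12.1·(cos 31°, sin 31°) = (-41.23, 18.33). Since A1 is tangent to ZG there, UZ ⟂ ZG, so ZG runs along (−sin 31°, cos 31°); with |ZG| = 19.7, G = (-51.37, 35.22). Then |QG| = |G − Q| = 35.22.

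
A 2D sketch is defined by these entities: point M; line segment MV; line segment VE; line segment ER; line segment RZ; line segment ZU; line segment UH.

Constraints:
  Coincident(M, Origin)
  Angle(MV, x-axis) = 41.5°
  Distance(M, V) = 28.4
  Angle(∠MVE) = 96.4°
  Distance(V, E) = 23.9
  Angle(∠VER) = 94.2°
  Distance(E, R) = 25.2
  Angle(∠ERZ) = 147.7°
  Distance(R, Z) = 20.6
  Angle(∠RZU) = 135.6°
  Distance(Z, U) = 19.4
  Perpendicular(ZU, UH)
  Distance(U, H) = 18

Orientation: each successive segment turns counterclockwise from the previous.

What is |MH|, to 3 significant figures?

6.02

M is at the origin; MV runs at 41.5° with length 28.4, so V = (21.3, 18.8). ∠MVE = 96.4° gives VE at 125° from the x-axis; with |VE| = 23.9, E = (7.53, 38.4). ∠VER = 94.2° gives ER at -149° from the x-axis; with |ER| = 25.2, R = (-14.1, 25.4). ∠ERZ = 147.7° gives RZ at -117° from the x-axis; with |RZ| = 20.6, Z = (-23.4, 7.04). ∠RZU = 135.6° gives ZU at -72.4° from the x-axis; with |ZU| = 19.4, U = (-17.5, -11.4). The perpendicularity gives UH at right angles to ZU, so UH runs at 17.6°; with |UH| = 18.0, H = (-0.360, -6.01). Then |MH| = |H − M| = 6.02.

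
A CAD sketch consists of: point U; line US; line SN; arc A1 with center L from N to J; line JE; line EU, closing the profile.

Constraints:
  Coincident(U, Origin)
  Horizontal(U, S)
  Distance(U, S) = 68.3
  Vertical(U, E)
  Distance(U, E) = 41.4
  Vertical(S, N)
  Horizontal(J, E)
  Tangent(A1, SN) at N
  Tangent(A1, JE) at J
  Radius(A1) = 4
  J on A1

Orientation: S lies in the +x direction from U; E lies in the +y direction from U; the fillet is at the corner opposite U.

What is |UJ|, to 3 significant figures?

76.5

The virtual corner opposite U is at (68.3, 41.4). The tangent condition forces LN to be normal to SN and tangency of A1 to JE means the radius LJ is perpendicular to JE, with radius 4.0, so the center L sits 4.0 in from both sides at L = (64.3, 37.4). That places the tangent points at N = (68.3, 37.4) on SN and J = (64.3, 41.4) on JE. Then |UJ| = |J − U| = 76.5.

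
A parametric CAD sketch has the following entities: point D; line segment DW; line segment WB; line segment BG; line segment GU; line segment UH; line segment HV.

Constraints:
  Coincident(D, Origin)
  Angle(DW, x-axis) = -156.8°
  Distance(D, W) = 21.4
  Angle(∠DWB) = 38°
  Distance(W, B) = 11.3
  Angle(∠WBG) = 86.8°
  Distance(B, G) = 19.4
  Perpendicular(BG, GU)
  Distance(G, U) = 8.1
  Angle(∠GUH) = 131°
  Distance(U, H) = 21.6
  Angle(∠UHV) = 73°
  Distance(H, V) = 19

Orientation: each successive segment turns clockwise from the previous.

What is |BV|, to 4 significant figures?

6.751

D is at the origin; DW runs at -156.8° with length 21.4, so W = (-19.67, -8.430). ∠DWB = 38.0° gives WB at 61.20° from the x-axis; with |WB| = 11.3, B = (-14.23, 1.472). ∠WBG = 86.8° gives BG at -32.00° from the x-axis; with |BG| = 19.4, G = (2.226, -8.809). The perpendicularity gives GU at right angles to BG, so GU runs at -122.0°; with |GU| = 8.1, U = (-2.066, -15.68). ∠GUH = 131.0° gives UH at -171.0° from the x-axis; with |UH| = 21.6, H = (-23.40, -19.06). ∠UHV = 73.0° gives HV at 82.00° from the x-axis; with |HV| = 19.0, V = (-20.76, -0.2416). Then |BV| = |V − B| = 6.751.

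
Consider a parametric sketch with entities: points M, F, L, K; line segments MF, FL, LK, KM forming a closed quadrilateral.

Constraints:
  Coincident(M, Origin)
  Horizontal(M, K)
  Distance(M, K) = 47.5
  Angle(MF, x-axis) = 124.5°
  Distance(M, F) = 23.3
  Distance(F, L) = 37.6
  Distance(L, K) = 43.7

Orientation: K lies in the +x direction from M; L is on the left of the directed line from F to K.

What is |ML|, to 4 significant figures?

40.63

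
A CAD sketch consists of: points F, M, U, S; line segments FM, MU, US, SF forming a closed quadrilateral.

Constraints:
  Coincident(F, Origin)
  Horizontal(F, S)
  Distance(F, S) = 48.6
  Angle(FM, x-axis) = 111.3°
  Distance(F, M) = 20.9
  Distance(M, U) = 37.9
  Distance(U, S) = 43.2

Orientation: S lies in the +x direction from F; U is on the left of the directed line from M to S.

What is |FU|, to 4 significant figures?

45.16

F is at the origin; F and S share the same y with |FS| = 48.6 and S in +x, so S = (48.6, 0). FM runs at 111.3° with |FM| = 20.9, so M = (-7.592, 19.47). U is determined by |MU| = 37.9 and |US| = 43.2 together: it lies at the intersection of circle(M, 37.9) and circle(S, 43.2). With |MS| = 59.47, the foot of the radical line on MS is 26.12 from M and the perpendicular offset is √(37.9² − 26.12²) = 27.46. Taking the left-of-MS solution: U = (26.08, 36.87).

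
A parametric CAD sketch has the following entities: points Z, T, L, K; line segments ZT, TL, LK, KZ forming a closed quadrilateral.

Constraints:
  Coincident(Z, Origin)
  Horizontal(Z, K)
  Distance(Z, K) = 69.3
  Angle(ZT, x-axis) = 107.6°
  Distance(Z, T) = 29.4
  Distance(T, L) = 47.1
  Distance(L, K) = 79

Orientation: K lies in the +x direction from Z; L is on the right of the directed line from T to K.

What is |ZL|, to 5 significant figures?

20.427

Checks: |TL| = 47.10 ✓; |LK| = 79.00 ✓.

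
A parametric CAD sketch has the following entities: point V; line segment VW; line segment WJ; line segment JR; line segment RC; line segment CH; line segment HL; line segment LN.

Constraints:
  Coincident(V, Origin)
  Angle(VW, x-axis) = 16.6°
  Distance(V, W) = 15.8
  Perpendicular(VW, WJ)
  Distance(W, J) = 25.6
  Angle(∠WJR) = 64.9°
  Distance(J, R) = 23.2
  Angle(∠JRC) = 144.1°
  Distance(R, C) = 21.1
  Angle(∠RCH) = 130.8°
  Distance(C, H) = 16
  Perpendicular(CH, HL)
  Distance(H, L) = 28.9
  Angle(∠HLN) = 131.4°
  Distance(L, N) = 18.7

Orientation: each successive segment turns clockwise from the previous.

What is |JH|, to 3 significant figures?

50.4

∠JRC = 144.1° gives RC at 136° from the x-axis; with |RC| = 21.1, C = (-15.6, -1.83). ∠RCH = 130.8° gives CH at 86.4° from the x-axis; with |CH| = 16.0, H = (-14.6, 14.1). Then |JH| = |H − J| = 50.4.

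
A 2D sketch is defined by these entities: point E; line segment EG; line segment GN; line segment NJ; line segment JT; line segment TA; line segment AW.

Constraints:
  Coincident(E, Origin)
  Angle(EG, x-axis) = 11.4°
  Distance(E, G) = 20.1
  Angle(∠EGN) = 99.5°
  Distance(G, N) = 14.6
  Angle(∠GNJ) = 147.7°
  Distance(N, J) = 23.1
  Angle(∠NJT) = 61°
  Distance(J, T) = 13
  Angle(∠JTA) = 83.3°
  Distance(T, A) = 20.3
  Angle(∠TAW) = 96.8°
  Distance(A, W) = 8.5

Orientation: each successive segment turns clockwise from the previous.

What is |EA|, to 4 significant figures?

27.24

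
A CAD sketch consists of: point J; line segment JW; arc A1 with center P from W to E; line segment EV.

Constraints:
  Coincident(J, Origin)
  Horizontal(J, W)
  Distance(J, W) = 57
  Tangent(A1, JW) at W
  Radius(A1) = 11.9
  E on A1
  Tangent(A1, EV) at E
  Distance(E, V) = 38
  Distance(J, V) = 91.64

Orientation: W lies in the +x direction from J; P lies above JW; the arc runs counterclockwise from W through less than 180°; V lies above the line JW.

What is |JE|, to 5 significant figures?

68.778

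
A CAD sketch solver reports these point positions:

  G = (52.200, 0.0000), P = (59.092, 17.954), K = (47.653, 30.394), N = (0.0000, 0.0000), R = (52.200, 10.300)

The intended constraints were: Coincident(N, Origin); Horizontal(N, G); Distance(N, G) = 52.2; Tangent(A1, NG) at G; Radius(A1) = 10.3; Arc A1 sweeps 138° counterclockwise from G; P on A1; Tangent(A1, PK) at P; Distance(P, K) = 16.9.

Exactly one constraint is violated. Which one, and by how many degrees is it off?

Tangent(A1, PK) at P — off by 5.40°.

N = (0.00, 0.00) ✓; N.y = 0.00, G.y = 0.00 ✓; |NG| = 52.20 ✓; ∠(RG, GN) = 90.00° ✓; |RG| = 10.30 ✓; bearing(R→P) − bearing(R→G) = 138.0° ✓; |RP| = 10.30 ✓; ∠(RP, PK) = 95.40° ✗; |PK| = 16.90 ✓.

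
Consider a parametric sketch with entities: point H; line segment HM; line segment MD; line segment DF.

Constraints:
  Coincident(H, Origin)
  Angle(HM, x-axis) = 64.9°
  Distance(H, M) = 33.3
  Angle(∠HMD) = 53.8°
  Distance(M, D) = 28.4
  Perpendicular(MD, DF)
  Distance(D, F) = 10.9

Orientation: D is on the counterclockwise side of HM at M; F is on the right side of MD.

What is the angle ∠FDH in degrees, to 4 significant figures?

162.0°

H is at the origin; HM runs at 64.9° with length 33.3, so M = 33.3·(cos 64.9°, sin 64.9°) = (14.13, 30.16). ∠HMD = 53.8°, so MD runs at 64.9° + (180° − 53.8°) = 191.1° from the x-axis; with |MD| = 28.4, D = M + 28.4·(cos 191.1°, sin 191.1°) = (-13.74, 24.69). The perpendicularity gives DF at right angles to MD; with |DF| = 10.9 on the right of MD, F = D + 10.9·(-0.1925, 0.9813) = (-15.84, 35.38). Then cos ∠FDH = DF·DH / (|DF||DH|), giving 162.0°.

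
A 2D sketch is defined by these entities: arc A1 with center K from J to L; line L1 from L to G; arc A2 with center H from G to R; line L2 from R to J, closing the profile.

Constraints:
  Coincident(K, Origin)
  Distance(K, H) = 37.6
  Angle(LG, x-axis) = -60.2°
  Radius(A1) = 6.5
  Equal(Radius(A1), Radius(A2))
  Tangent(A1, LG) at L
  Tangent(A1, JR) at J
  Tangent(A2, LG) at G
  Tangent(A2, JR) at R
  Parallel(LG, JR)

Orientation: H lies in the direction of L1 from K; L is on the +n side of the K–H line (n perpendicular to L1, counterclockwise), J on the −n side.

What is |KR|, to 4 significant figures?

38.16

The slot axis is L1's direction at -60.2°, so u = (cos -60.2°, sin -60.2°) = (0.4970, -0.8678) and n = (−sin -60.2°, cos -60.2°) = (0.8678, 0.4970). K is at the origin and H lies 37.6 along u from K, so H = 37.6·u = (18.69, -32.63). Tangency of A1 to both parallel lines with radius 6.5 puts L and J at K ± 6.5·n: L = (5.640, 3.230), J = (-5.640, -3.230). Equal radii place G and R the same way about H: G = H + 6.5·n = (24.33, -29.40), R = H − 6.5·n = (13.05, -35.86). Then |KR| = |R − K| = 38.16.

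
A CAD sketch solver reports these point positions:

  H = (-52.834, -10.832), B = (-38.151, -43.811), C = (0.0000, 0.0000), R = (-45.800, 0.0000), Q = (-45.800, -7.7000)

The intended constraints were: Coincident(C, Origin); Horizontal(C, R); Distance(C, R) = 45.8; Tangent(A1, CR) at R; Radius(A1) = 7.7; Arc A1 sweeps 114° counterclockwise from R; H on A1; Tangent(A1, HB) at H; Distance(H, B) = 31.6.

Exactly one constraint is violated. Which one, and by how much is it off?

Distance(H, B) = 31.6 — off by 4.50.

C = (0.00, 0.00) ✓; C.y = 0.00, R.y = 0.00 ✓; |CR| = 45.80 ✓; ∠(QR, RC) = 90.00° ✓; |QR| = 7.700 ✓; bearing(Q→H) − bearing(Q→R) = 114.0° ✓; |QH| = 7.700 ✓; ∠(QH, HB) = 90.00° ✓; |HB| = 36.10 ✗.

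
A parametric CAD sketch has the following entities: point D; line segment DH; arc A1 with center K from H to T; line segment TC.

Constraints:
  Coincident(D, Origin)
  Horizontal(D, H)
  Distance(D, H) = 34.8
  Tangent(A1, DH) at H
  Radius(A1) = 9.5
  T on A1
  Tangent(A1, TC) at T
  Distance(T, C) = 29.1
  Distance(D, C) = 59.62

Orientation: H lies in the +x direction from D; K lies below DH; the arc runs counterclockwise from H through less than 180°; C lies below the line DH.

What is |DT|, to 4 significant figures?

31.55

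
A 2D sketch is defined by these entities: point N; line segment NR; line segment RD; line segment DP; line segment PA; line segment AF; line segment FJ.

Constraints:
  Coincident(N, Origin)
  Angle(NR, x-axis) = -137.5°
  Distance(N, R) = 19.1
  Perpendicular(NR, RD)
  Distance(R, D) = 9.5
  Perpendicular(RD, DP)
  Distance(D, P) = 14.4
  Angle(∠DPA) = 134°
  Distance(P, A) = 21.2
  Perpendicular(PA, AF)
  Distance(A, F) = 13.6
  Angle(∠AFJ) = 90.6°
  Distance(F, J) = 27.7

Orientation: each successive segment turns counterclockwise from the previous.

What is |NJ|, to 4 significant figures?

19.73

N is at the origin; NR runs at -137.5° with length 19.1, so R = (-14.08, -12.90). NR is perpendicular to RD, so RD runs at -47.50°; with |RD| = 9.5, D = (-7.664, -19.91). The perpendicularity gives DP at right angles to RD, so DP runs at 42.50°; with |DP| = 14.4, P = (2.953, -10.18). ∠DPA = 134.0° gives PA at 88.50° from the x-axis; with |PA| = 21.2, A = (3.508, 11.01). PA ⟂ AF, so AF runs at 178.5°; with |AF| = 13.6, F = (-10.09, 11.37). ∠AFJ = 90.6° gives FJ at -92.10° from the x-axis; with |FJ| = 27.7, J = (-11.10, -16.31). Then |NJ| = |J − N| = 19.73.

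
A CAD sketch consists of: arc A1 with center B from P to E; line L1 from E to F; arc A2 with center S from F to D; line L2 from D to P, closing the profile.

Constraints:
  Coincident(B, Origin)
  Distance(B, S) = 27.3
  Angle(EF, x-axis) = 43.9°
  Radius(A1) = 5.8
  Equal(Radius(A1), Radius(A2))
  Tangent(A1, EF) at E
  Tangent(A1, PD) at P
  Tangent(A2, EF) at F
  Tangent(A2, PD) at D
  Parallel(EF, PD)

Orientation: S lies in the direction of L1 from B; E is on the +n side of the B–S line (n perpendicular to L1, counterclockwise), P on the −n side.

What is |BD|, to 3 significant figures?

27.9

The slot axis is L1's direction at 43.9°, so u = (cos 43.9°, sin 43.9°) = (0.721, 0.693) and n = (−sin 43.9°, cos 43.9°) = (-0.693, 0.721). B is at the origin and S lies 27.3 along u from B, so S = 27.3·u = (19.7, 18.9). Tangency of A1 to both parallel lines with radius 5.8 puts E and P at B ± 5.8·n: E = (-4.02, 4.18), P = (4.02, -4.18). Equal radii place F and D the same way about S: F = S + 5.8·n = (15.6, 23.1), D = S − 5.8·n = (23.7, 14.8). Then |BD| = |D − B| = 27.9.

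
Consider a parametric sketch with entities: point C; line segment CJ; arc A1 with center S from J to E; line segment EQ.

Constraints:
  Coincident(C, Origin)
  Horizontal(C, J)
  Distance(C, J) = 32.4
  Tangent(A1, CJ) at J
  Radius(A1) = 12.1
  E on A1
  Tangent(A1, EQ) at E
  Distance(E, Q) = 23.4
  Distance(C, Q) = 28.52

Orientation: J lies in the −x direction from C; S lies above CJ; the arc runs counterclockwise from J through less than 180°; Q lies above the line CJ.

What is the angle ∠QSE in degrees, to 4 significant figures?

62.66°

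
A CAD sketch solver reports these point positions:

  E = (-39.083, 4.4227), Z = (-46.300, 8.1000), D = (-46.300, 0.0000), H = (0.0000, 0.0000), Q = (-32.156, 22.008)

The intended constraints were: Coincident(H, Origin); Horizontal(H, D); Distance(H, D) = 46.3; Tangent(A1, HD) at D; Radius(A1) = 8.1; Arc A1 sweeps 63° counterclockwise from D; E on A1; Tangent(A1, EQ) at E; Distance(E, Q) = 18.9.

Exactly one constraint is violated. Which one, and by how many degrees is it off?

Tangent(A1, EQ) at E — off by 5.50°.

H = (0.00, 0.00) ✓; H.y = 0.00, D.y = 0.00 ✓; |HD| = 46.30 ✓; ∠(ZD, DH) = 90.00° ✓; |ZD| = 8.100 ✓; bearing(Z→E) − bearing(Z→D) = 63.00° ✓; |ZE| = 8.100 ✓; ∠(ZE, EQ) = 84.50° ✗; |EQ| = 18.90 ✓.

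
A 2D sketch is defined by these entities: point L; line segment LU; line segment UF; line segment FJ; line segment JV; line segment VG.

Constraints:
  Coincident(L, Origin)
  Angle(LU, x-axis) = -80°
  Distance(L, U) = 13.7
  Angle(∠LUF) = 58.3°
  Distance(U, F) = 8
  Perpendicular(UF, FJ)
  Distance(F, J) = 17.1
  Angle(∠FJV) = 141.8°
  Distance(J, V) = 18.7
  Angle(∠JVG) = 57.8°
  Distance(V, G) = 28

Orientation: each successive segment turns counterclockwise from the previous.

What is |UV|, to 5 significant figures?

31.995

L is at the origin; LU runs at -80.0° with length 13.7, so U = (2.3790, -13.492). ∠LUF = 58.3° gives UF at 41.700° from the x-axis; with |UF| = 8.0, F = (8.3521, -8.1700). UF is perpendicular to FJ, so FJ runs at 131.70°; with |FJ| = 17.1, J = (-3.0234, 4.5975). ∠FJV = 141.8° gives JV at 169.90° from the x-axis; with |JV| = 18.7, V = (-21.434, 7.8768). Then |UV| = |V − U| = 31.995.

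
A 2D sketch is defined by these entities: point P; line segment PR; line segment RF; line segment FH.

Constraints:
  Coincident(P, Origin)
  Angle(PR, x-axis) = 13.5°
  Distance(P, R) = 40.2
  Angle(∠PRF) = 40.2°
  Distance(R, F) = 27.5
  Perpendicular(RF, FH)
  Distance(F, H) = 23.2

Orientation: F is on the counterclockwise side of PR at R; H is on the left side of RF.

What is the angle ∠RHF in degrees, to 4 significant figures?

49.85°

P is at the origin; PR runs at 13.5° with length 40.2, so R = 40.2·(cos 13.5°, sin 13.5°) = (39.09, 9.385). ∠PRF = 40.2°, so RF runs at 13.5° + (180° − 40.2°) = 153.3° from the x-axis; with |RF| = 27.5, F = R + 27.5·(cos 153.3°, sin 153.3°) = (14.52, 21.74). The perpendicularity gives FH at right angles to RF; with |FH| = 23.2 on the left of RF, H = F + 23.2·(-0.4493, -0.8934) = (4.097, 1.015). Then cos ∠RHF = HR·HF / (|HR||HF|), giving 49.85°.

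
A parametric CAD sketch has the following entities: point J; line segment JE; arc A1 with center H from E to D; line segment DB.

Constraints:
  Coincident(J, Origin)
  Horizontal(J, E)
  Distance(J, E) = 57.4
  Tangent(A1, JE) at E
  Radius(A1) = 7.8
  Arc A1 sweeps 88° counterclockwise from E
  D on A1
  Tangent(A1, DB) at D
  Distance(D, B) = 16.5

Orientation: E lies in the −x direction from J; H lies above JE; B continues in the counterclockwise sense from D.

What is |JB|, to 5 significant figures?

54.596

J is at the origin; J and E share the same y with |JE| = 57.4 and E on the −x side, so E = (-57.400, 0.0000). A1 meets JE tangentially, so HE is at right angles to JE, so H = E + (0, 7.8) = (-57.400, 7.8000). On A1, E sits at bearing -90° from H; an 88° counterclockwise sweep puts D at bearing -2°, so D = H + 7.8·(cos -2°, sin -2°) = (-49.605, 7.5278). Since A1 is tangent to DB there, HD ⟂ DB, so DB runs along (−sin -2°, cos -2°); with |DB| = 16.5, B = (-49.029, 24.018). Then |JB| = |B − J| = 54.596.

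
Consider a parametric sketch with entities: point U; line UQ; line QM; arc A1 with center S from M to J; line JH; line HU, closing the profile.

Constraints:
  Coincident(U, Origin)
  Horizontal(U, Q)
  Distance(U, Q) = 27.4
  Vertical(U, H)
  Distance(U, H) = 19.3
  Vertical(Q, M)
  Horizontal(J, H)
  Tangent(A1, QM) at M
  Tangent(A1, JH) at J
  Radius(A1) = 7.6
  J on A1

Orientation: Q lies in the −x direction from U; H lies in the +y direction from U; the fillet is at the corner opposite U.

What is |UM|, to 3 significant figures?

29.8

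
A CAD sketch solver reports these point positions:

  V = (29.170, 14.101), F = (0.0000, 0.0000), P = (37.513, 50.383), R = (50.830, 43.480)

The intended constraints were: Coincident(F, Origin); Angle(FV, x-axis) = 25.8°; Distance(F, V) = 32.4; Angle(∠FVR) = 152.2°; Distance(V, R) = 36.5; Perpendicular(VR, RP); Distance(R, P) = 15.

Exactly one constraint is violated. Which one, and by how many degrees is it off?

Perpendicular(VR, RP) — off by 9.00°.

F = (0.00, 0.00) ✓; FV at 25.80° ✓; |FV| = 32.40 ✓; ∠FVR = 152.2° ✓; |VR| = 36.50 ✓; ∠(VR, RP) = 99.00° ✗; |RP| = 15.00 ✓.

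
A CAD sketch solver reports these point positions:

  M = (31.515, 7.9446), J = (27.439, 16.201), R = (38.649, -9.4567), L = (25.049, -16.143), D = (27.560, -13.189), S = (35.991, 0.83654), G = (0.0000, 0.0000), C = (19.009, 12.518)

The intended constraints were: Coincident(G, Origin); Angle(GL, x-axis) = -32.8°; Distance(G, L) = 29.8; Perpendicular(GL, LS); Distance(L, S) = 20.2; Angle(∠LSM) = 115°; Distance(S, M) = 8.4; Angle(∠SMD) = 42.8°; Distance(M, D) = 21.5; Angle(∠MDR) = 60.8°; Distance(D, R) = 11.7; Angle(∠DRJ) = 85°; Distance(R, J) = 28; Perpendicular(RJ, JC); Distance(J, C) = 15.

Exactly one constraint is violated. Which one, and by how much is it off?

Distance(J, C) = 15 — off by 5.80.

G = (0.00, 0.00) ✓; GL at -32.80° ✓; |GL| = 29.80 ✓; ∠(GL, LS) = 90.00° ✓; |LS| = 20.20 ✓; ∠LSM = 115.0° ✓; |SM| = 8.400 ✓; ∠SMD = 42.80° ✓; |MD| = 21.50 ✓; ∠MDR = 60.80° ✓; |DR| = 11.70 ✓; ∠DRJ = 85.00° ✓; |RJ| = 28.00 ✓; ∠(RJ, JC) = 90.00° ✓; |JC| = 9.199 ✗.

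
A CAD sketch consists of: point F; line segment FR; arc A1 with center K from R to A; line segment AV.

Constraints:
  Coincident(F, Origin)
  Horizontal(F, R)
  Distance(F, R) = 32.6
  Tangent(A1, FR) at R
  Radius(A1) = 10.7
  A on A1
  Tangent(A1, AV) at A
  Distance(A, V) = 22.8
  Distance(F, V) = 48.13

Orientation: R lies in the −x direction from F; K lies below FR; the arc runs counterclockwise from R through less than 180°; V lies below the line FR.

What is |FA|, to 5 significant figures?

44.929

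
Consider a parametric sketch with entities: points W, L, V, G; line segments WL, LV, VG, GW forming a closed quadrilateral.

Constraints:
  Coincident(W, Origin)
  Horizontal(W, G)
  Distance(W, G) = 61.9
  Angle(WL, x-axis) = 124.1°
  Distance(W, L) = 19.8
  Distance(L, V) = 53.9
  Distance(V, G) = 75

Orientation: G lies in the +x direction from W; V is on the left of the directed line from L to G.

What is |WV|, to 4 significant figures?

64.10

Checks: |LV| = 53.90 ✓; |VG| = 75.00 ✓.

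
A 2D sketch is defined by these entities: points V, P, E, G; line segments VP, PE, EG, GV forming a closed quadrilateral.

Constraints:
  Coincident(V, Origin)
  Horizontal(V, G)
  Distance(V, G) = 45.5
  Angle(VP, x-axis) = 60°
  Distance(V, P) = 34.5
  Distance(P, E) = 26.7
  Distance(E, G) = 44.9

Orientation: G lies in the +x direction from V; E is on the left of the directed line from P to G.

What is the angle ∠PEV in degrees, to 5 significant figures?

15.123°

Checks: |PE| = 26.70 ✓; |EG| = 44.90 ✓.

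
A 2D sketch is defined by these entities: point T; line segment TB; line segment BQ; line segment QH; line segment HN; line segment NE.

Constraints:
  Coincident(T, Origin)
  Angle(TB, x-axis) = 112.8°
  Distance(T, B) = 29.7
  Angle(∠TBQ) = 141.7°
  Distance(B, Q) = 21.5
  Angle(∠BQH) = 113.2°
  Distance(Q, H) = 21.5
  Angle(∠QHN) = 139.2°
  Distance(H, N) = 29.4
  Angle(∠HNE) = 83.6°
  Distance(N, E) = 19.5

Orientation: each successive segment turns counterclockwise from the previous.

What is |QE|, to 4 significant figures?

43.83

∠QHN = 139.2° gives HN at -101.3° from the x-axis; with |HN| = 29.4, N = (-53.06, -4.267). ∠HNE = 83.6° gives NE at -4.900° from the x-axis; with |NE| = 19.5, E = (-33.63, -5.933). Then |QE| = |E − Q| = 43.83.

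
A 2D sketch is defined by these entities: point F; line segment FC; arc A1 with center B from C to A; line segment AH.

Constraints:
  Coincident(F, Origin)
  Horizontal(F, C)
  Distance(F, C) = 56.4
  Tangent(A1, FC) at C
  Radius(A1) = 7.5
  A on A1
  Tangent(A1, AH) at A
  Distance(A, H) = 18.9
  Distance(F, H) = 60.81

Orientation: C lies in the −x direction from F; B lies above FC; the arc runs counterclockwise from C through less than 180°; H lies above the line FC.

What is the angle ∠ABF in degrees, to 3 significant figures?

22.8°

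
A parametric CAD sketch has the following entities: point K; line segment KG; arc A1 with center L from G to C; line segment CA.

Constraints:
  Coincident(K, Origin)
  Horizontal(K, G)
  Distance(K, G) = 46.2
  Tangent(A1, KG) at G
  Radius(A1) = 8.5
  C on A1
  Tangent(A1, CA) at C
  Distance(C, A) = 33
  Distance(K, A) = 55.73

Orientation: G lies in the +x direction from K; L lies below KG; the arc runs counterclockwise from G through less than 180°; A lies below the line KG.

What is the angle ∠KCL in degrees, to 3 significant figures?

168°

Checks: K = (0.00, 0.00) ✓; ∠(LG, GK) = 90.00° ✓; |LG| = 8.500 ✓; |LC| = 8.500 ✓; ∠(LC, CA) = 90.00° ✓; |CA| = 33.00 ✓; |KA| = 55.73 ✓.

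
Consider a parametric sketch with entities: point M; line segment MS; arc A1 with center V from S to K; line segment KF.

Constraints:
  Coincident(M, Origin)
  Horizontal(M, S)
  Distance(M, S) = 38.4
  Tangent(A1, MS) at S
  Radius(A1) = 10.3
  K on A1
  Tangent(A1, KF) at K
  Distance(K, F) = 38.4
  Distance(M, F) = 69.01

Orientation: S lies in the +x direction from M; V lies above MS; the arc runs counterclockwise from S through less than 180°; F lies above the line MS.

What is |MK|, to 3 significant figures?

49.8

Checks: |VK| = 10.30 ✓; ∠(VK, KF) = 90.00° ✓; |KF| = 38.40 ✓; |MF| = 69.01 ✓.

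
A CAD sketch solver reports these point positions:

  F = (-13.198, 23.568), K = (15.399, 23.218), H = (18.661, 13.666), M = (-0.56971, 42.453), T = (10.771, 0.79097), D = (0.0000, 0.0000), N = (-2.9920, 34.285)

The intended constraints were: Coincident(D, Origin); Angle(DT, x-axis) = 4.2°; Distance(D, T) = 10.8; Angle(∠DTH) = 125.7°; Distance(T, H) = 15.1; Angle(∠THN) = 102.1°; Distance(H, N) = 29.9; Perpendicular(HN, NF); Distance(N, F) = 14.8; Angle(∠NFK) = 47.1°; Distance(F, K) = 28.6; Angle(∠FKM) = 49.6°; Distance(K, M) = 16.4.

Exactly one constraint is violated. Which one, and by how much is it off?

Distance(K, M) = 16.4 — off by 8.60.

D = (0.00, 0.00) ✓; DT at 4.200° ✓; |DT| = 10.80 ✓; ∠DTH = 125.7° ✓; |TH| = 15.10 ✓; ∠THN = 102.1° ✓; |HN| = 29.90 ✓; ∠(HN, NF) = 90.00° ✓; |NF| = 14.80 ✓; ∠NFK = 47.10° ✓; |FK| = 28.60 ✓; ∠FKM = 49.60° ✓; |KM| = 25.00 ✗.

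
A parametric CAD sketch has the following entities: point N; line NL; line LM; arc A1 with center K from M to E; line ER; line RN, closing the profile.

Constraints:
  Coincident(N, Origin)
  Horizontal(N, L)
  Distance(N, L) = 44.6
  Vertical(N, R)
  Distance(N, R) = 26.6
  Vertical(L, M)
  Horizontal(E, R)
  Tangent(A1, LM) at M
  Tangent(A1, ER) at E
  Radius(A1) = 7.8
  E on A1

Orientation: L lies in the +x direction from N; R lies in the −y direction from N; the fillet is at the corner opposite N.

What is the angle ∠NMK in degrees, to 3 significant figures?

22.9°

N is at the origin; NL is horizontal with |NL| = 44.6 and L on the +x side, so L = (44.6, 0.00). NR is vertical with |NR| = 26.6 and R on the −y side, so R = (0.00, -26.6). The virtual corner opposite N is at (44.6, -26.6). A1 meets LM tangentially, so KM is at right angles to LM and since A1 is tangent to ER there, KE ⟂ ER, with radius 7.8, so the center K sits 7.8 in from both sides at K = (36.8, -18.8). That places the tangent points at M = (44.6, -18.8) on LM and E = (36.8, -26.6) on ER. Then cos ∠NMK = MN·MK / (|MN||MK|), giving 22.9°.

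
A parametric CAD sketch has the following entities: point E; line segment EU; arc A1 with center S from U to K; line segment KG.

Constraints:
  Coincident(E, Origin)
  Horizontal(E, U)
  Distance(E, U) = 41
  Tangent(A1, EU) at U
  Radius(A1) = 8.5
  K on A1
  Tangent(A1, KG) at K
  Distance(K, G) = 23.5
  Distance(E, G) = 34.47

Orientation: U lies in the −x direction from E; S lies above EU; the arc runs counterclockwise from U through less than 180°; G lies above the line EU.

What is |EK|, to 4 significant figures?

33.72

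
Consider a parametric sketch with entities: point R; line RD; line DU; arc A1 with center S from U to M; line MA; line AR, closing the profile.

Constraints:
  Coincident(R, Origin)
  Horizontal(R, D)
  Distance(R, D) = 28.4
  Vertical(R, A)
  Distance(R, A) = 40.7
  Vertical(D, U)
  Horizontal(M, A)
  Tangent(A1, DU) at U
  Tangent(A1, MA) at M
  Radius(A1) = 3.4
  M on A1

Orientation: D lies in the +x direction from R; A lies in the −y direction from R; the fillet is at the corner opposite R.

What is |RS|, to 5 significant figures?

44.903

RA is vertical with |RA| = 40.7 and A on the −y side, so A = (0.0000, -40.700). The virtual corner opposite R is at (28.400, -40.700). Since A1 is tangent to DU there, SU ⟂ DU and A1 meets MA tangentially, so SM is at right angles to MA, with radius 3.4, so the center S sits 3.4 in from both sides at S = (25.000, -37.300). Then |RS| = |S − R| = 44.903.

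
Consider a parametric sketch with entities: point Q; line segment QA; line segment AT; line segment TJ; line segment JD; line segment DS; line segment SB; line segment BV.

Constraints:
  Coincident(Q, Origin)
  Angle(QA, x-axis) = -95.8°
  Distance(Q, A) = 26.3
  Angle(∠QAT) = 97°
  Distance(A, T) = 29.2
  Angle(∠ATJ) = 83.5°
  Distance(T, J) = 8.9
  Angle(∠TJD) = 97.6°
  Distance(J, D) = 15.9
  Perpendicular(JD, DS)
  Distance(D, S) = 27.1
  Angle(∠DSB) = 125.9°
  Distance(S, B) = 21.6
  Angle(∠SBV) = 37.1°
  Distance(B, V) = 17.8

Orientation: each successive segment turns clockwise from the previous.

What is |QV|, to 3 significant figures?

48.4

∠DSB = 125.9° gives SB at -142° from the x-axis; with |SB| = 21.6, B = (-31.0, -57.7). ∠SBV = 37.1° gives BV at 75.3° from the x-axis; with |BV| = 17.8, V = (-26.5, -40.5). Then |QV| = |V − Q| = 48.4.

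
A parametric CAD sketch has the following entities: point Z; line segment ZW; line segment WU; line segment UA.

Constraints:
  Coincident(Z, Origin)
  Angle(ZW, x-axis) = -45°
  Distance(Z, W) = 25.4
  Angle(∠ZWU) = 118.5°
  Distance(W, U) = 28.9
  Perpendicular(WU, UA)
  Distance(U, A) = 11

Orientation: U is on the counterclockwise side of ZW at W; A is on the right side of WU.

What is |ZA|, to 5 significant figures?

52.849

Z is at the origin; ZW runs at -45.0° with length 25.4, so W = 25.4·(cos -45.0°, sin -45.0°) = (17.961, -17.961). ∠ZWU = 118.5°, so WU runs at -45.0° + (180° − 118.5°) = 16.500° from the x-axis; with |WU| = 28.9, U = W + 28.9·(cos 16.500°, sin 16.500°) = (45.670, -9.7525). The perpendicularity gives UA at right angles to WU; with |UA| = 11.0 on the right of WU, A = U + 11.0·(0.28402, -0.95882) = (48.795, -20.299). Then |ZA| = |A − Z| = 52.849.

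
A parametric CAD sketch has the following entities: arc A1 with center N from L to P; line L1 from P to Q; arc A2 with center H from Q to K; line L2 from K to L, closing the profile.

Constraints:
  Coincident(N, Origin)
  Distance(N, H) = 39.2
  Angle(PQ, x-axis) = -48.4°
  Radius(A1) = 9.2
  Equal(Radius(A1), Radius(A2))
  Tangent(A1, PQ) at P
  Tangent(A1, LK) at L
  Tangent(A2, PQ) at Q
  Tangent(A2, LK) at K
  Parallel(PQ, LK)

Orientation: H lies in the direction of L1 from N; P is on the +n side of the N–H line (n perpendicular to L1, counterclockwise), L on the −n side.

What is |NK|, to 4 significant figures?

40.27

The slot axis is L1's direction at -48.4°, so u = (cos -48.4°, sin -48.4°) = (0.6639, -0.7478) and n = (−sin -48.4°, cos -48.4°) = (0.7478, 0.6639). N is at the origin and H lies 39.2 along u from N, so H = 39.2·u = (26.03, -29.31). Tangency of A1 to both parallel lines with radius 9.2 puts P and L at N ± 9.2·n: P = (6.880, 6.108), L = (-6.880, -6.108). Equal radii place Q and K the same way about H: Q = H + 9.2·n = (32.91, -23.21), K = H − 9.2·n = (19.15, -35.42). Then |NK| = |K − N| = 40.27.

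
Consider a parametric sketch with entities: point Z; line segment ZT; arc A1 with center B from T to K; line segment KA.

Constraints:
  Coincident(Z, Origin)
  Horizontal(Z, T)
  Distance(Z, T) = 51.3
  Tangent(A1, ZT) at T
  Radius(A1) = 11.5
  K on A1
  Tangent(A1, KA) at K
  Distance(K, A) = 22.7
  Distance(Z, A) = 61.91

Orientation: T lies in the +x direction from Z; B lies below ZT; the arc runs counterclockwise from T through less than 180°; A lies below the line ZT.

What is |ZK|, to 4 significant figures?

43.78

Checks: ∠(BT, TZ) = 90.00° ✓; |BT| = 11.50 ✓; |BK| = 11.50 ✓; ∠(BK, KA) = 90.00° ✓; |KA| = 22.70 ✓; |ZA| = 61.91 ✓.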